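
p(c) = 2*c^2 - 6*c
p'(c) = 4*c - 6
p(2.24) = -3.40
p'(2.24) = 2.96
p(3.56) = 3.99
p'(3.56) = 8.24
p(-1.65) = 15.34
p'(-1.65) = -12.60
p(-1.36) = 11.86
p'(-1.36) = -11.44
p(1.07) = -4.13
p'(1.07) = -1.72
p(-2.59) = 28.96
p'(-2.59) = -16.36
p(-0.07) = 0.43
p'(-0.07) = -6.28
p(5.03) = 20.42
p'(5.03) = 14.12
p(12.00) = 216.00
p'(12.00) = 42.00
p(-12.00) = 360.00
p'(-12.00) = -54.00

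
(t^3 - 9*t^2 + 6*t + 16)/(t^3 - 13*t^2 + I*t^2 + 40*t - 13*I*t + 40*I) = (t^2 - t - 2)/(t^2 + t*(-5 + I) - 5*I)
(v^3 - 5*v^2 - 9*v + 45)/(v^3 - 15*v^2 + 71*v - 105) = (v + 3)/(v - 7)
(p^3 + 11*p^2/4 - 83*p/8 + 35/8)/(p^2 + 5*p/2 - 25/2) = (8*p^2 - 18*p + 7)/(4*(2*p - 5))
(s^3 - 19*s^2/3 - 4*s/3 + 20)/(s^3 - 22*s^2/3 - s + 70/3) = (s - 6)/(s - 7)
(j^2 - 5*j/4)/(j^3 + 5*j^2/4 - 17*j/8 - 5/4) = 2*j/(2*j^2 + 5*j + 2)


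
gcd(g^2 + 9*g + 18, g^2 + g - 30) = g + 6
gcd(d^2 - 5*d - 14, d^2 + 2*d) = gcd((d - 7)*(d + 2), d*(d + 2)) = d + 2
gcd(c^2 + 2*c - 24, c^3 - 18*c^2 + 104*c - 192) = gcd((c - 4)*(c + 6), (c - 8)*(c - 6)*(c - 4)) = c - 4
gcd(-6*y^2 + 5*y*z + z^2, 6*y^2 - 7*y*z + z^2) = y - z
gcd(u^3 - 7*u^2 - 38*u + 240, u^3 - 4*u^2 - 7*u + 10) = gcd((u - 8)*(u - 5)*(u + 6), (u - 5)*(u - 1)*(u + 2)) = u - 5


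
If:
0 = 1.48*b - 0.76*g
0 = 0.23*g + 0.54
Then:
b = -1.21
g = -2.35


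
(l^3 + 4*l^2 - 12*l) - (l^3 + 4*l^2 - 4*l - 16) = 16 - 8*l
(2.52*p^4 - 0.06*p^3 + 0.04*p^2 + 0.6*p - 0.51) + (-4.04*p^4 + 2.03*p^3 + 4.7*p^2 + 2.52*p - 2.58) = -1.52*p^4 + 1.97*p^3 + 4.74*p^2 + 3.12*p - 3.09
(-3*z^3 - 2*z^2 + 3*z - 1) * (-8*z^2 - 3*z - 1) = 24*z^5 + 25*z^4 - 15*z^3 + z^2 + 1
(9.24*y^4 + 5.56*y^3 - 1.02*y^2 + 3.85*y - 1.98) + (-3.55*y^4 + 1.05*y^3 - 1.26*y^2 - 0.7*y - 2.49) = 5.69*y^4 + 6.61*y^3 - 2.28*y^2 + 3.15*y - 4.47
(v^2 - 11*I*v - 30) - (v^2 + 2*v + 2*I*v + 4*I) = -2*v - 13*I*v - 30 - 4*I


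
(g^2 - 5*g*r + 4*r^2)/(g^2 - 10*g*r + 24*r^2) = (-g + r)/(-g + 6*r)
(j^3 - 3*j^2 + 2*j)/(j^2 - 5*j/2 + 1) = 2*j*(j - 1)/(2*j - 1)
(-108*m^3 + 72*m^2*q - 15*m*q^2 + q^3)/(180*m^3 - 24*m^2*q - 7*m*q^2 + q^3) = (-3*m + q)/(5*m + q)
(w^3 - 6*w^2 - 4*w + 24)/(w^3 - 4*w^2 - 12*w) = (w - 2)/w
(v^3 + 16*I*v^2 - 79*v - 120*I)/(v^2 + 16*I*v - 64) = (v^2 + 8*I*v - 15)/(v + 8*I)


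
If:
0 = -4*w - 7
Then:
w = -7/4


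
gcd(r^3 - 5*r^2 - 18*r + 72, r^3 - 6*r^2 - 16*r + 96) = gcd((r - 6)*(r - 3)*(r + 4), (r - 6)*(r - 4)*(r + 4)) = r^2 - 2*r - 24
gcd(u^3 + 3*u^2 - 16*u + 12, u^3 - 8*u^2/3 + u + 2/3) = u^2 - 3*u + 2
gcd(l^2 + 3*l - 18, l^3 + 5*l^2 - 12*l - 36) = l^2 + 3*l - 18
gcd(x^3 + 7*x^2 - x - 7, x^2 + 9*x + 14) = x + 7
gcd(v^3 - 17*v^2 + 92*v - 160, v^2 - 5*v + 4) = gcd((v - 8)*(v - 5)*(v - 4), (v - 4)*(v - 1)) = v - 4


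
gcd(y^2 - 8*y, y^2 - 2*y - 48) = y - 8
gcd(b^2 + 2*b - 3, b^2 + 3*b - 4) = b - 1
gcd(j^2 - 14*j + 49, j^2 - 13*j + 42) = j - 7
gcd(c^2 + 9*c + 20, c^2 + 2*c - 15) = c + 5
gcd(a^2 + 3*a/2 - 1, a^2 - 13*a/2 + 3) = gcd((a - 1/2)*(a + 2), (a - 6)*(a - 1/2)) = a - 1/2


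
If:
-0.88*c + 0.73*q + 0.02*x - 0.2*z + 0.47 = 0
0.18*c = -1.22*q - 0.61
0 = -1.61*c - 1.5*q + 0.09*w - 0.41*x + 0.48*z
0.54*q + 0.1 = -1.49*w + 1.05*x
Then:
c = 0.139451022652965 - 0.161395902489272*z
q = 0.0238125102033352*z - 0.520574741047159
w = 1.42150073553223*z + 1.2750164814529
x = 2.02942366805031*z + 1.63682304495177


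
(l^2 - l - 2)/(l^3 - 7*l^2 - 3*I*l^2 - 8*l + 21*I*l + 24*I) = (l - 2)/(l^2 - l*(8 + 3*I) + 24*I)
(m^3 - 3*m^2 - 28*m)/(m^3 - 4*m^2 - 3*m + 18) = m*(m^2 - 3*m - 28)/(m^3 - 4*m^2 - 3*m + 18)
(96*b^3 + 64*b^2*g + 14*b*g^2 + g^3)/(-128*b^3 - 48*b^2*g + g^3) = (-6*b - g)/(8*b - g)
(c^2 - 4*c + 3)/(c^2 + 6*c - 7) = (c - 3)/(c + 7)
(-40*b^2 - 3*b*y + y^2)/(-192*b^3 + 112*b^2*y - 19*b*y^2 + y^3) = (5*b + y)/(24*b^2 - 11*b*y + y^2)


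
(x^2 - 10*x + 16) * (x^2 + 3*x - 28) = x^4 - 7*x^3 - 42*x^2 + 328*x - 448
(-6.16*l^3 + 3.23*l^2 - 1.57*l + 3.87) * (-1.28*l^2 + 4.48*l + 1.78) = 7.8848*l^5 - 31.7312*l^4 + 5.5152*l^3 - 6.2378*l^2 + 14.543*l + 6.8886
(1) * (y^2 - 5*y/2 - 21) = y^2 - 5*y/2 - 21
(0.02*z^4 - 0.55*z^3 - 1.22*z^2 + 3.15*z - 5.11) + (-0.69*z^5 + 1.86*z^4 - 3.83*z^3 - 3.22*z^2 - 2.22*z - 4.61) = -0.69*z^5 + 1.88*z^4 - 4.38*z^3 - 4.44*z^2 + 0.93*z - 9.72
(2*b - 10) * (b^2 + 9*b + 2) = 2*b^3 + 8*b^2 - 86*b - 20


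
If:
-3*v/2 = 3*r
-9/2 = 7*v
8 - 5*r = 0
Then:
No Solution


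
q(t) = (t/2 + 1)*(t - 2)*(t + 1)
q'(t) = (t/2 + 1)*(t - 2) + (t/2 + 1)*(t + 1) + (t - 2)*(t + 1)/2 = 3*t^2/2 + t - 2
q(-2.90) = -4.19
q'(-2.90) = 7.72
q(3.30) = 14.81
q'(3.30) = 17.64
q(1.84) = -0.87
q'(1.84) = 4.92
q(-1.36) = 0.39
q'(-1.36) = -0.59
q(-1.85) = 0.25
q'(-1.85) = 1.28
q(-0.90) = -0.16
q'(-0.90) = -1.68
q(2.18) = 1.20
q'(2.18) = 7.31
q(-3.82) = -14.94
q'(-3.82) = 16.07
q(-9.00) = -308.00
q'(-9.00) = 110.50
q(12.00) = 910.00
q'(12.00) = 226.00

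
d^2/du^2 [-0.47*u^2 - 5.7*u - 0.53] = -0.940000000000000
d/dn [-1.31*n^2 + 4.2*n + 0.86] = 4.2 - 2.62*n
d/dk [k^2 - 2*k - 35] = 2*k - 2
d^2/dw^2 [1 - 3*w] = 0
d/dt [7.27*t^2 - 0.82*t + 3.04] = 14.54*t - 0.82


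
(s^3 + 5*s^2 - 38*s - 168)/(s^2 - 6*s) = s + 11 + 28/s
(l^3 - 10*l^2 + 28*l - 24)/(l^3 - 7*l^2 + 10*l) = (l^2 - 8*l + 12)/(l*(l - 5))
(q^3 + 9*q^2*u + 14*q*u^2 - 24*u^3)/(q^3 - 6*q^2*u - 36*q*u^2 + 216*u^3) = (q^2 + 3*q*u - 4*u^2)/(q^2 - 12*q*u + 36*u^2)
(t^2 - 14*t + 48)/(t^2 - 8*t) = (t - 6)/t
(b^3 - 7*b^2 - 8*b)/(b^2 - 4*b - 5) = b*(b - 8)/(b - 5)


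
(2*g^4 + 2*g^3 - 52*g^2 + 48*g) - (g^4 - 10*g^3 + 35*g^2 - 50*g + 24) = g^4 + 12*g^3 - 87*g^2 + 98*g - 24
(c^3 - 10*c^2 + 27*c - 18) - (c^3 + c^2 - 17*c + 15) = -11*c^2 + 44*c - 33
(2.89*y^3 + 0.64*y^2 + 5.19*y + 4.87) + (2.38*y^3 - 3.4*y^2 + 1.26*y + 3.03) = 5.27*y^3 - 2.76*y^2 + 6.45*y + 7.9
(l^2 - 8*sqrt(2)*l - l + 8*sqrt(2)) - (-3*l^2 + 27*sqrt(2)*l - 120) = 4*l^2 - 35*sqrt(2)*l - l + 8*sqrt(2) + 120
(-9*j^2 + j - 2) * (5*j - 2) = -45*j^3 + 23*j^2 - 12*j + 4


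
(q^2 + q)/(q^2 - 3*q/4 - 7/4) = 4*q/(4*q - 7)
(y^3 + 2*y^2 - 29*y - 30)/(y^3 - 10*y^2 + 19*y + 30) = (y + 6)/(y - 6)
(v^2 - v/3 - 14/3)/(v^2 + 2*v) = (v - 7/3)/v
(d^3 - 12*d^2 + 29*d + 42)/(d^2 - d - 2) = (d^2 - 13*d + 42)/(d - 2)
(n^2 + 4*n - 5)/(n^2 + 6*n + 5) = (n - 1)/(n + 1)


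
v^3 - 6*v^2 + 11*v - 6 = (v - 3)*(v - 2)*(v - 1)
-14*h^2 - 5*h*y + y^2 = (-7*h + y)*(2*h + y)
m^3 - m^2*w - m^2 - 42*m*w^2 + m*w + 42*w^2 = (m - 1)*(m - 7*w)*(m + 6*w)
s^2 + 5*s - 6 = (s - 1)*(s + 6)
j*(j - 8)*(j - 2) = j^3 - 10*j^2 + 16*j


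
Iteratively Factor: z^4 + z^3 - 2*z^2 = (z)*(z^3 + z^2 - 2*z) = z*(z + 2)*(z^2 - z) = z*(z - 1)*(z + 2)*(z)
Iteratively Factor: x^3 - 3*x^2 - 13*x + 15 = (x - 1)*(x^2 - 2*x - 15) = (x - 1)*(x + 3)*(x - 5)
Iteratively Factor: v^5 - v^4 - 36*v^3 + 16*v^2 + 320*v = (v - 4)*(v^4 + 3*v^3 - 24*v^2 - 80*v) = v*(v - 4)*(v^3 + 3*v^2 - 24*v - 80) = v*(v - 5)*(v - 4)*(v^2 + 8*v + 16) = v*(v - 5)*(v - 4)*(v + 4)*(v + 4)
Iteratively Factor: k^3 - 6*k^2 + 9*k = (k - 3)*(k^2 - 3*k) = (k - 3)^2*(k)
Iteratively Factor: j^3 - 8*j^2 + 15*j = (j - 3)*(j^2 - 5*j) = j*(j - 3)*(j - 5)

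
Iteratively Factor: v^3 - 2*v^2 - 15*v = (v)*(v^2 - 2*v - 15) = v*(v - 5)*(v + 3)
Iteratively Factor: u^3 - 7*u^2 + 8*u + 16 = (u - 4)*(u^2 - 3*u - 4) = (u - 4)^2*(u + 1)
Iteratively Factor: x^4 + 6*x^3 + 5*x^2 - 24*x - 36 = (x + 3)*(x^3 + 3*x^2 - 4*x - 12) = (x - 2)*(x + 3)*(x^2 + 5*x + 6) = (x - 2)*(x + 3)^2*(x + 2)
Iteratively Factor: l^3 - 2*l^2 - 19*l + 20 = (l - 5)*(l^2 + 3*l - 4) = (l - 5)*(l + 4)*(l - 1)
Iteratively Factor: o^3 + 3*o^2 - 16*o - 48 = (o + 3)*(o^2 - 16) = (o - 4)*(o + 3)*(o + 4)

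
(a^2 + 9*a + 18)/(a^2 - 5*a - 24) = (a + 6)/(a - 8)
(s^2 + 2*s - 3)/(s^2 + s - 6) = (s - 1)/(s - 2)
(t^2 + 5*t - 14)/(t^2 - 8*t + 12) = (t + 7)/(t - 6)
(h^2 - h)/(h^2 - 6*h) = (h - 1)/(h - 6)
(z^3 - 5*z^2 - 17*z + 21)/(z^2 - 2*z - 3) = (-z^3 + 5*z^2 + 17*z - 21)/(-z^2 + 2*z + 3)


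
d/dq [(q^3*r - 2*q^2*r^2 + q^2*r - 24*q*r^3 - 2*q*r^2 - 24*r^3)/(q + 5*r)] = r*(2*q^3 + 13*q^2*r + q^2 - 20*q*r^2 + 10*q*r - 120*r^3 + 14*r^2)/(q^2 + 10*q*r + 25*r^2)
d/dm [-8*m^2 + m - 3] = 1 - 16*m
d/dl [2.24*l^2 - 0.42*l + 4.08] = 4.48*l - 0.42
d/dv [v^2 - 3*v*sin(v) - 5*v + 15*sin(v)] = -3*v*cos(v) + 2*v - 3*sin(v) + 15*cos(v) - 5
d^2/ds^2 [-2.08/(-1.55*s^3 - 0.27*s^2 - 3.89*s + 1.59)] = (-(19.344*s + 1.1232)*(1.55*s^3 + 0.27*s^2 + 3.89*s - 1.59) + 2.08*(4.65*s^2 + 0.54*s + 3.89)*(9.3*s^2 + 1.08*s + 7.78))/(1.55*s^3 + 0.27*s^2 + 3.89*s - 1.59)^3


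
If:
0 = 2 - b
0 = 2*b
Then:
No Solution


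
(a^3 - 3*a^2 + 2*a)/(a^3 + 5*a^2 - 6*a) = (a - 2)/(a + 6)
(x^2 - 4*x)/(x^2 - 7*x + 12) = x/(x - 3)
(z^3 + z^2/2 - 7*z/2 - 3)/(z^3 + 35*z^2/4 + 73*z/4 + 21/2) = 2*(2*z^2 - z - 6)/(4*z^2 + 31*z + 42)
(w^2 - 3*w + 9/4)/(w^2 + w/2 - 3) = (w - 3/2)/(w + 2)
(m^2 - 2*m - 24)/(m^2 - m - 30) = (m + 4)/(m + 5)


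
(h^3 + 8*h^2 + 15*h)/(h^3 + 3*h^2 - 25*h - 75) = h/(h - 5)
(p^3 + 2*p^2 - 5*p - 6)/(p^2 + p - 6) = p + 1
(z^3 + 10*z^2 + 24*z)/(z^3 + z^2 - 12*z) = (z + 6)/(z - 3)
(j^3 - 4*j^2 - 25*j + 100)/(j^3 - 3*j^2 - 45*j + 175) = (j^2 + j - 20)/(j^2 + 2*j - 35)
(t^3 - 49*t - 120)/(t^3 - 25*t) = (t^2 - 5*t - 24)/(t*(t - 5))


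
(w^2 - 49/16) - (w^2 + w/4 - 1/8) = -w/4 - 47/16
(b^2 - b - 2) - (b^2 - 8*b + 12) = 7*b - 14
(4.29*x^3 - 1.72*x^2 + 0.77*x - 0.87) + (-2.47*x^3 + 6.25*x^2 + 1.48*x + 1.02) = 1.82*x^3 + 4.53*x^2 + 2.25*x + 0.15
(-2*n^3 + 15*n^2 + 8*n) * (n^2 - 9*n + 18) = -2*n^5 + 33*n^4 - 163*n^3 + 198*n^2 + 144*n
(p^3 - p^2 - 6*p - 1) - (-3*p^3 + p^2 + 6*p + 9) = 4*p^3 - 2*p^2 - 12*p - 10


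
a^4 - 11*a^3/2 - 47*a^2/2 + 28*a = a*(a - 8)*(a - 1)*(a + 7/2)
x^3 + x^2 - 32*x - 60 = (x - 6)*(x + 2)*(x + 5)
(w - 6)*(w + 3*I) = w^2 - 6*w + 3*I*w - 18*I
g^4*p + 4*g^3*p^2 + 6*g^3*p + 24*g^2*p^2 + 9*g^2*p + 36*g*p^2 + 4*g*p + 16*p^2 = (g + 1)*(g + 4)*(g + 4*p)*(g*p + p)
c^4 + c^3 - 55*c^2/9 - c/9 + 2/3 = (c - 2)*(c - 1/3)*(c + 1/3)*(c + 3)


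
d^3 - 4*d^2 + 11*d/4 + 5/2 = (d - 5/2)*(d - 2)*(d + 1/2)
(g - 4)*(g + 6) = g^2 + 2*g - 24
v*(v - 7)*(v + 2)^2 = v^4 - 3*v^3 - 24*v^2 - 28*v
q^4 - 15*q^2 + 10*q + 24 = (q - 3)*(q - 2)*(q + 1)*(q + 4)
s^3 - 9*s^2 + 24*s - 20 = (s - 5)*(s - 2)^2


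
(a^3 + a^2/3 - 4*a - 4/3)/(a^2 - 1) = (3*a^3 + a^2 - 12*a - 4)/(3*(a^2 - 1))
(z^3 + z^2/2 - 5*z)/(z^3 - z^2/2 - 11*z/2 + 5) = z/(z - 1)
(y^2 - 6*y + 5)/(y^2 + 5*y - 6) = (y - 5)/(y + 6)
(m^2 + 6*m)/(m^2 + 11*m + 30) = m/(m + 5)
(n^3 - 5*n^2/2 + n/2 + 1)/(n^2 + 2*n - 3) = (n^2 - 3*n/2 - 1)/(n + 3)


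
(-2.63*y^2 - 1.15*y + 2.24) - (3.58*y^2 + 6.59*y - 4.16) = -6.21*y^2 - 7.74*y + 6.4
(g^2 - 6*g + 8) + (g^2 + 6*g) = 2*g^2 + 8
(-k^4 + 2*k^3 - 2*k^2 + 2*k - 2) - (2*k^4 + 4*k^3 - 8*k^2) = -3*k^4 - 2*k^3 + 6*k^2 + 2*k - 2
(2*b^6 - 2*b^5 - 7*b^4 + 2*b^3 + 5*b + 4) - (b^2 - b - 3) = 2*b^6 - 2*b^5 - 7*b^4 + 2*b^3 - b^2 + 6*b + 7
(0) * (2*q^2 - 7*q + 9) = 0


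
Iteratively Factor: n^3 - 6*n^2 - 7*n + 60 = (n + 3)*(n^2 - 9*n + 20) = (n - 4)*(n + 3)*(n - 5)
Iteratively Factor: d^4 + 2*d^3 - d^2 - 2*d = (d)*(d^3 + 2*d^2 - d - 2) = d*(d + 2)*(d^2 - 1) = d*(d - 1)*(d + 2)*(d + 1)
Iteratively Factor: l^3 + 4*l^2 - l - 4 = (l + 4)*(l^2 - 1) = (l - 1)*(l + 4)*(l + 1)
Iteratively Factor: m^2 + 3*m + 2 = (m + 2)*(m + 1)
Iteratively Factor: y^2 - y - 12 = (y + 3)*(y - 4)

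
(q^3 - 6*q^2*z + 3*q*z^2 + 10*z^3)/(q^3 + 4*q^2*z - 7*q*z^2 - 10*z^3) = (q - 5*z)/(q + 5*z)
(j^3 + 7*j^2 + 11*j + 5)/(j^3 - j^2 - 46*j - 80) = (j^2 + 2*j + 1)/(j^2 - 6*j - 16)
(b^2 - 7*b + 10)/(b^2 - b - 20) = (b - 2)/(b + 4)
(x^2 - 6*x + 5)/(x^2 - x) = (x - 5)/x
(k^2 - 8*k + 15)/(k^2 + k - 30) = (k - 3)/(k + 6)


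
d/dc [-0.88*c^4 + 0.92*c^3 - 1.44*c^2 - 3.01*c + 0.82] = -3.52*c^3 + 2.76*c^2 - 2.88*c - 3.01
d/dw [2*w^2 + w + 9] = 4*w + 1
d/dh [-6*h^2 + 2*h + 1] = 2 - 12*h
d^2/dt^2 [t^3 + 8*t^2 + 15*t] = 6*t + 16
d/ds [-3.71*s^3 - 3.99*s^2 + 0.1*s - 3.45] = -11.13*s^2 - 7.98*s + 0.1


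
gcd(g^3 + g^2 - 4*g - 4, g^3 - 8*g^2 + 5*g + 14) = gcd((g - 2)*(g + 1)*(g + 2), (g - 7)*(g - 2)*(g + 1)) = g^2 - g - 2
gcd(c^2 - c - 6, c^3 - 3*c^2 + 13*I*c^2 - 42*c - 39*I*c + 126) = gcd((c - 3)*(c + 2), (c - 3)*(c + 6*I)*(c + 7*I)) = c - 3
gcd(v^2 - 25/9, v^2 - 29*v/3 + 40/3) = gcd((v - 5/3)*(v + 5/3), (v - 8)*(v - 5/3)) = v - 5/3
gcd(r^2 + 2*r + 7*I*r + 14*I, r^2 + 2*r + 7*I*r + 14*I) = r^2 + r*(2 + 7*I) + 14*I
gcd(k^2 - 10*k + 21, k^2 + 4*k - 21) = k - 3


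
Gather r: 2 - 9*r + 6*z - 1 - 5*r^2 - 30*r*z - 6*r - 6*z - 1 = -5*r^2 + r*(-30*z - 15)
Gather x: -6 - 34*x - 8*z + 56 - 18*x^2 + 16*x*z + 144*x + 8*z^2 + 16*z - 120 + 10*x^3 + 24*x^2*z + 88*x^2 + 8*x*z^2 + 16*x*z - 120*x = 10*x^3 + x^2*(24*z + 70) + x*(8*z^2 + 32*z - 10) + 8*z^2 + 8*z - 70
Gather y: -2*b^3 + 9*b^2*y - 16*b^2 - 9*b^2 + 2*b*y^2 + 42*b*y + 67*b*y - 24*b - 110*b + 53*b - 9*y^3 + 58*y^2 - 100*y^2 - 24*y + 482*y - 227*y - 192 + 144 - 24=-2*b^3 - 25*b^2 - 81*b - 9*y^3 + y^2*(2*b - 42) + y*(9*b^2 + 109*b + 231) - 72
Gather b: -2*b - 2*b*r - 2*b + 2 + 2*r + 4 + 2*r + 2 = b*(-2*r - 4) + 4*r + 8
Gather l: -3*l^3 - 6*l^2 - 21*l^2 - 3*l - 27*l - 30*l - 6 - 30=-3*l^3 - 27*l^2 - 60*l - 36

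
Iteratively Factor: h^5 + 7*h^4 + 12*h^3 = (h)*(h^4 + 7*h^3 + 12*h^2) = h^2*(h^3 + 7*h^2 + 12*h) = h^2*(h + 4)*(h^2 + 3*h) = h^2*(h + 3)*(h + 4)*(h)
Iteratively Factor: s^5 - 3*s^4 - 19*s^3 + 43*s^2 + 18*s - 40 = (s - 5)*(s^4 + 2*s^3 - 9*s^2 - 2*s + 8) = (s - 5)*(s + 1)*(s^3 + s^2 - 10*s + 8) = (s - 5)*(s - 1)*(s + 1)*(s^2 + 2*s - 8) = (s - 5)*(s - 2)*(s - 1)*(s + 1)*(s + 4)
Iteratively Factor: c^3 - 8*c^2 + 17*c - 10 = (c - 1)*(c^2 - 7*c + 10) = (c - 5)*(c - 1)*(c - 2)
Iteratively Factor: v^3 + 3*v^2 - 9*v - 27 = (v + 3)*(v^2 - 9) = (v + 3)^2*(v - 3)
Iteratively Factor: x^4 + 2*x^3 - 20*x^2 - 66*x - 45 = (x + 3)*(x^3 - x^2 - 17*x - 15) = (x + 1)*(x + 3)*(x^2 - 2*x - 15) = (x + 1)*(x + 3)^2*(x - 5)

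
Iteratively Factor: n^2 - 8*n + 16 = (n - 4)*(n - 4)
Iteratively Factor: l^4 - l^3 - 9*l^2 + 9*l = (l - 1)*(l^3 - 9*l) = l*(l - 1)*(l^2 - 9) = l*(l - 3)*(l - 1)*(l + 3)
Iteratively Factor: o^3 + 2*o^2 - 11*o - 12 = (o + 1)*(o^2 + o - 12) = (o - 3)*(o + 1)*(o + 4)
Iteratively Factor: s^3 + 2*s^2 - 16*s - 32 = (s - 4)*(s^2 + 6*s + 8) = (s - 4)*(s + 2)*(s + 4)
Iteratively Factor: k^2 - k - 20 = (k - 5)*(k + 4)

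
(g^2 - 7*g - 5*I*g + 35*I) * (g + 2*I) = g^3 - 7*g^2 - 3*I*g^2 + 10*g + 21*I*g - 70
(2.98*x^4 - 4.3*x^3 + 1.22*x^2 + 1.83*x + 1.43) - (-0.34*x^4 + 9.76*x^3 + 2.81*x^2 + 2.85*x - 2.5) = 3.32*x^4 - 14.06*x^3 - 1.59*x^2 - 1.02*x + 3.93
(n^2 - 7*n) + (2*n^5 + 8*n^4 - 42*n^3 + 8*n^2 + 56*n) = 2*n^5 + 8*n^4 - 42*n^3 + 9*n^2 + 49*n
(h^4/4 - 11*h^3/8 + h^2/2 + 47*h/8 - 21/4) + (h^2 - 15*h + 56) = h^4/4 - 11*h^3/8 + 3*h^2/2 - 73*h/8 + 203/4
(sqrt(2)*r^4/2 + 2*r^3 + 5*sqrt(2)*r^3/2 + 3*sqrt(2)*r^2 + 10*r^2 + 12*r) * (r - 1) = sqrt(2)*r^5/2 + 2*r^4 + 2*sqrt(2)*r^4 + sqrt(2)*r^3/2 + 8*r^3 - 3*sqrt(2)*r^2 + 2*r^2 - 12*r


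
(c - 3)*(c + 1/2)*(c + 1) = c^3 - 3*c^2/2 - 4*c - 3/2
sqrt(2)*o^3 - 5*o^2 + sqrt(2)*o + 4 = (o - 2*sqrt(2))*(o - sqrt(2))*(sqrt(2)*o + 1)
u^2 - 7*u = u*(u - 7)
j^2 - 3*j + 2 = (j - 2)*(j - 1)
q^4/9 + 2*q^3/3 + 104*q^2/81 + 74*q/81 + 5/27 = (q/3 + 1/3)*(q/3 + 1)*(q + 1/3)*(q + 5/3)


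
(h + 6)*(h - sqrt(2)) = h^2 - sqrt(2)*h + 6*h - 6*sqrt(2)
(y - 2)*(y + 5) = y^2 + 3*y - 10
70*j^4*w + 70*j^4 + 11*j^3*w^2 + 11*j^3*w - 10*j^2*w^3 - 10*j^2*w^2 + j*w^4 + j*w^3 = (-7*j + w)*(-5*j + w)*(2*j + w)*(j*w + j)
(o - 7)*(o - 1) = o^2 - 8*o + 7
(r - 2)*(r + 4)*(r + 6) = r^3 + 8*r^2 + 4*r - 48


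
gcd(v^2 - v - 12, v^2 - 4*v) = v - 4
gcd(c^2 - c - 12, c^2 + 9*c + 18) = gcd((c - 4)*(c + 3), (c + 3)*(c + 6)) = c + 3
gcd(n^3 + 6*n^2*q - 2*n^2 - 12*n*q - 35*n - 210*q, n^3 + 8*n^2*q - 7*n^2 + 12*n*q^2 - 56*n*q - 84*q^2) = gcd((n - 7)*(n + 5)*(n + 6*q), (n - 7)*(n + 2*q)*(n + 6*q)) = n^2 + 6*n*q - 7*n - 42*q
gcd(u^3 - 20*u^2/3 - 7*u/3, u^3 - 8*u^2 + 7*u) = u^2 - 7*u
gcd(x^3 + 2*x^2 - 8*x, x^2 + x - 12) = x + 4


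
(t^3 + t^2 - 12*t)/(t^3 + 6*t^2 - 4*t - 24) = t*(t^2 + t - 12)/(t^3 + 6*t^2 - 4*t - 24)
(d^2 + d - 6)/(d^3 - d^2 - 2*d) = (d + 3)/(d*(d + 1))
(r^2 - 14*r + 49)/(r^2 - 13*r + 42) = (r - 7)/(r - 6)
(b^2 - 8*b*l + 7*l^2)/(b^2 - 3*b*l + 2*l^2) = (b - 7*l)/(b - 2*l)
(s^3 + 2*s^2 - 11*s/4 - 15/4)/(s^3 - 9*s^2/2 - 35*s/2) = (2*s^2 - s - 3)/(2*s*(s - 7))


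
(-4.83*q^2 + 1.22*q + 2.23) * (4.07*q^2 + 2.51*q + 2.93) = -19.6581*q^4 - 7.1579*q^3 - 2.0136*q^2 + 9.1719*q + 6.5339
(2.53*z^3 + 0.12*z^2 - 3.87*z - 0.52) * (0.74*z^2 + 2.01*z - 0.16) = 1.8722*z^5 + 5.1741*z^4 - 3.0274*z^3 - 8.1827*z^2 - 0.426*z + 0.0832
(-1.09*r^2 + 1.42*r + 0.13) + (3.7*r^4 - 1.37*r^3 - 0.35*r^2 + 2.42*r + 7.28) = 3.7*r^4 - 1.37*r^3 - 1.44*r^2 + 3.84*r + 7.41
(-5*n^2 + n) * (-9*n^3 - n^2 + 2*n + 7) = 45*n^5 - 4*n^4 - 11*n^3 - 33*n^2 + 7*n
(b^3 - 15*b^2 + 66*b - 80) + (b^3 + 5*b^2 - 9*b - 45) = 2*b^3 - 10*b^2 + 57*b - 125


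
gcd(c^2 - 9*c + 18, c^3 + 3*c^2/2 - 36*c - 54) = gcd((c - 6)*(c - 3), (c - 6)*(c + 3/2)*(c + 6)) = c - 6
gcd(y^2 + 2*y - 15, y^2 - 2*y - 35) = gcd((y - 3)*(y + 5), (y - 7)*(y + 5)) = y + 5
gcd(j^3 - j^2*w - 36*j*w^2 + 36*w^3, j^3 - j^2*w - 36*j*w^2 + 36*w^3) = j^3 - j^2*w - 36*j*w^2 + 36*w^3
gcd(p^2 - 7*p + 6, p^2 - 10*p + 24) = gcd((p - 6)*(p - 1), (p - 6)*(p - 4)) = p - 6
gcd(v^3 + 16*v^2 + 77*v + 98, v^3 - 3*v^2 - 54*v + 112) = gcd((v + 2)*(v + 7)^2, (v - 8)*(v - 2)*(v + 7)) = v + 7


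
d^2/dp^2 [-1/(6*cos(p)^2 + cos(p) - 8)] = (144*sin(p)^4 - 265*sin(p)^2 - 29*cos(p)/2 + 9*cos(3*p)/2 + 23)/(-6*sin(p)^2 + cos(p) - 2)^3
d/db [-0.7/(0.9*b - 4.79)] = 0.63/(0.9*b - 4.79)^2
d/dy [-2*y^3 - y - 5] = -6*y^2 - 1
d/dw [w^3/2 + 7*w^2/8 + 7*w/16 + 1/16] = 3*w^2/2 + 7*w/4 + 7/16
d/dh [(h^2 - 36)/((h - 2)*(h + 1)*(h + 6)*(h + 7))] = 2*(-h^3 + 6*h^2 + 36*h - 34)/(h^6 + 12*h^5 + 18*h^4 - 136*h^3 - 87*h^2 + 252*h + 196)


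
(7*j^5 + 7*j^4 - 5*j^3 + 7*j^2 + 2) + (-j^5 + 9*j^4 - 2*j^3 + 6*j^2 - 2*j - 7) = 6*j^5 + 16*j^4 - 7*j^3 + 13*j^2 - 2*j - 5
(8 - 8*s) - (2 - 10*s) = 2*s + 6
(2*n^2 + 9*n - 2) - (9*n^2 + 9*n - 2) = -7*n^2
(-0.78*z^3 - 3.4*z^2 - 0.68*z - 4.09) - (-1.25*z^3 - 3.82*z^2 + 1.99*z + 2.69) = 0.47*z^3 + 0.42*z^2 - 2.67*z - 6.78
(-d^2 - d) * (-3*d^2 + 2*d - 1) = 3*d^4 + d^3 - d^2 + d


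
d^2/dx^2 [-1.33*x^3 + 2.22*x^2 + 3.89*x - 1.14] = 4.44 - 7.98*x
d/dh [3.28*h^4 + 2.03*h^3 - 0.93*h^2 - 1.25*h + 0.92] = 13.12*h^3 + 6.09*h^2 - 1.86*h - 1.25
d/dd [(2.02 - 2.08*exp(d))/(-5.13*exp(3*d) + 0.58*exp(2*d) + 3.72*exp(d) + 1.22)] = (-21.3408*exp(3*d) + 32.2942*exp(2*d) - 2.3432*exp(d) - 10.052)*exp(d)/(26.3169*exp(6*d) - 5.9508*exp(5*d) - 37.8308*exp(4*d) - 8.202*exp(3*d) + 15.2536*exp(2*d) + 9.0768*exp(d) + 1.4884)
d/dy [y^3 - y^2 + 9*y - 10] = 3*y^2 - 2*y + 9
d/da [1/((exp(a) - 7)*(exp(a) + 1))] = 2*(3 - exp(a))*exp(a)/(exp(4*a) - 12*exp(3*a) + 22*exp(2*a) + 84*exp(a) + 49)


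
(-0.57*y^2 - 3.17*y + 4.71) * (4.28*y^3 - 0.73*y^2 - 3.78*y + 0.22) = -2.4396*y^5 - 13.1515*y^4 + 24.6275*y^3 + 8.4189*y^2 - 18.5012*y + 1.0362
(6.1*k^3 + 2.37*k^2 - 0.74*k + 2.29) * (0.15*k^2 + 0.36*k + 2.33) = 0.915*k^5 + 2.5515*k^4 + 14.9552*k^3 + 5.5992*k^2 - 0.8998*k + 5.3357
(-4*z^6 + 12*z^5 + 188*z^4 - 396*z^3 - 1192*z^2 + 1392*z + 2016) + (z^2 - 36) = -4*z^6 + 12*z^5 + 188*z^4 - 396*z^3 - 1191*z^2 + 1392*z + 1980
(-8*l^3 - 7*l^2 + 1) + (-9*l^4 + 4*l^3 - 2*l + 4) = -9*l^4 - 4*l^3 - 7*l^2 - 2*l + 5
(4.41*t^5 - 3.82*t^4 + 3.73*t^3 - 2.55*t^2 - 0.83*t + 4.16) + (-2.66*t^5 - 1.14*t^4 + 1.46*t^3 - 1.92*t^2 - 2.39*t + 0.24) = 1.75*t^5 - 4.96*t^4 + 5.19*t^3 - 4.47*t^2 - 3.22*t + 4.4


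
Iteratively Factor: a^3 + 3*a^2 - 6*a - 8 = (a + 1)*(a^2 + 2*a - 8) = (a - 2)*(a + 1)*(a + 4)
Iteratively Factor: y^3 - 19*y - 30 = (y + 3)*(y^2 - 3*y - 10) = (y + 2)*(y + 3)*(y - 5)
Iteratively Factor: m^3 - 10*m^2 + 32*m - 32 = (m - 2)*(m^2 - 8*m + 16) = (m - 4)*(m - 2)*(m - 4)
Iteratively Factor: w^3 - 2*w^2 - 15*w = (w + 3)*(w^2 - 5*w) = (w - 5)*(w + 3)*(w)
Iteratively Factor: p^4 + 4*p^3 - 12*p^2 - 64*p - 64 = (p - 4)*(p^3 + 8*p^2 + 20*p + 16) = (p - 4)*(p + 2)*(p^2 + 6*p + 8) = (p - 4)*(p + 2)*(p + 4)*(p + 2)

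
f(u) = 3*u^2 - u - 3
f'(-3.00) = -19.00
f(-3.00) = 27.00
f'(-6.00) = -37.00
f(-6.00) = 111.00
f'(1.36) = 7.16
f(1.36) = 1.19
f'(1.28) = 6.68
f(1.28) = 0.64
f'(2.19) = 12.14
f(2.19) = 9.20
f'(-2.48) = -15.88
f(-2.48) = 17.93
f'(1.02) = 5.12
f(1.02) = -0.90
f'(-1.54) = -10.24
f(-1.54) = 5.65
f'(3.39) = 19.34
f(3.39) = 28.09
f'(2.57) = 14.42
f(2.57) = 14.24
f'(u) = 6*u - 1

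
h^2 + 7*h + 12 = (h + 3)*(h + 4)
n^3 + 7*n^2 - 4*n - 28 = (n - 2)*(n + 2)*(n + 7)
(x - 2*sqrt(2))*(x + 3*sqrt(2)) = x^2 + sqrt(2)*x - 12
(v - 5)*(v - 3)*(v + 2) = v^3 - 6*v^2 - v + 30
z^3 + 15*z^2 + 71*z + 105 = (z + 3)*(z + 5)*(z + 7)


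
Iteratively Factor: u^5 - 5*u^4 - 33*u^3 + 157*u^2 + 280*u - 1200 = (u + 4)*(u^4 - 9*u^3 + 3*u^2 + 145*u - 300) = (u - 5)*(u + 4)*(u^3 - 4*u^2 - 17*u + 60) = (u - 5)^2*(u + 4)*(u^2 + u - 12) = (u - 5)^2*(u - 3)*(u + 4)*(u + 4)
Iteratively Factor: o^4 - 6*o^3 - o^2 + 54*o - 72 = (o - 4)*(o^3 - 2*o^2 - 9*o + 18) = (o - 4)*(o + 3)*(o^2 - 5*o + 6) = (o - 4)*(o - 2)*(o + 3)*(o - 3)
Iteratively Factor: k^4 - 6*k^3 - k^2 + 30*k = (k)*(k^3 - 6*k^2 - k + 30) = k*(k - 3)*(k^2 - 3*k - 10) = k*(k - 3)*(k + 2)*(k - 5)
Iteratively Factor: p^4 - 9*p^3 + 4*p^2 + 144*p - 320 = (p - 5)*(p^3 - 4*p^2 - 16*p + 64) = (p - 5)*(p - 4)*(p^2 - 16) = (p - 5)*(p - 4)*(p + 4)*(p - 4)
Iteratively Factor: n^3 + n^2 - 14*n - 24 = (n - 4)*(n^2 + 5*n + 6) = (n - 4)*(n + 3)*(n + 2)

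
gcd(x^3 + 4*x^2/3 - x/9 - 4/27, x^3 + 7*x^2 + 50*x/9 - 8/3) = x^2 + x - 4/9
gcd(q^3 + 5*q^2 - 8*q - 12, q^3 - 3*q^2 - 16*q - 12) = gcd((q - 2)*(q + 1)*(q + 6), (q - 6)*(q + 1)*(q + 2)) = q + 1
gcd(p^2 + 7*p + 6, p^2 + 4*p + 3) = p + 1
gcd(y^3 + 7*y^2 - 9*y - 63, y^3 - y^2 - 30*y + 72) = y - 3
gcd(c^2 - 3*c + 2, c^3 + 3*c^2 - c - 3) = c - 1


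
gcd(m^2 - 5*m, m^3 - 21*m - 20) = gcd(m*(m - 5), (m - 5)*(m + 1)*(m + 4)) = m - 5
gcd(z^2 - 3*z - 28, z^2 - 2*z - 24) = z + 4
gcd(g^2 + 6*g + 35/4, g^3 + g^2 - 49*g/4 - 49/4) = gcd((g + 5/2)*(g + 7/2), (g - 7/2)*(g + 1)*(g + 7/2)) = g + 7/2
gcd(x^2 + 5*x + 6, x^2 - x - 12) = x + 3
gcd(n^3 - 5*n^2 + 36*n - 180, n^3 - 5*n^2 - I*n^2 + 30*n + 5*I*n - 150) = n^2 + n*(-5 - 6*I) + 30*I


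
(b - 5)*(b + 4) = b^2 - b - 20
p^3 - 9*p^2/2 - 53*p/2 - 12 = (p - 8)*(p + 1/2)*(p + 3)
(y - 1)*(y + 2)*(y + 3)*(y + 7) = y^4 + 11*y^3 + 29*y^2 + y - 42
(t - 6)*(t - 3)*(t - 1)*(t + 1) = t^4 - 9*t^3 + 17*t^2 + 9*t - 18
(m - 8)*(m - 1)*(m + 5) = m^3 - 4*m^2 - 37*m + 40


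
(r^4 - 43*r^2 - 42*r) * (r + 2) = r^5 + 2*r^4 - 43*r^3 - 128*r^2 - 84*r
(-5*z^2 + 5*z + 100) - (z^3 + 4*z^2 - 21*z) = -z^3 - 9*z^2 + 26*z + 100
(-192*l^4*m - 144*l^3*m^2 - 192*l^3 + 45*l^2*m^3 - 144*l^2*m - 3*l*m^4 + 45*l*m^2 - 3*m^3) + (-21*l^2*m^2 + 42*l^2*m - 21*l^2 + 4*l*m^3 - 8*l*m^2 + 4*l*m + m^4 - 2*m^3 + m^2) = -192*l^4*m - 144*l^3*m^2 - 192*l^3 + 45*l^2*m^3 - 21*l^2*m^2 - 102*l^2*m - 21*l^2 - 3*l*m^4 + 4*l*m^3 + 37*l*m^2 + 4*l*m + m^4 - 5*m^3 + m^2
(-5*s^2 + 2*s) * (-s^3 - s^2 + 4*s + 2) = 5*s^5 + 3*s^4 - 22*s^3 - 2*s^2 + 4*s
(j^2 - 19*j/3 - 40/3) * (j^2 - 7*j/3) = j^4 - 26*j^3/3 + 13*j^2/9 + 280*j/9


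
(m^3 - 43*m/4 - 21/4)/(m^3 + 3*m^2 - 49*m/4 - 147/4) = (2*m + 1)/(2*m + 7)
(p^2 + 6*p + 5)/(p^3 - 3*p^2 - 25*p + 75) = (p + 1)/(p^2 - 8*p + 15)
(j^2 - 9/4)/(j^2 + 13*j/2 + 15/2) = (j - 3/2)/(j + 5)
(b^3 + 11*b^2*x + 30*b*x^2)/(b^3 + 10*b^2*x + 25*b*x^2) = (b + 6*x)/(b + 5*x)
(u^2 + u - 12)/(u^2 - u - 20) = (u - 3)/(u - 5)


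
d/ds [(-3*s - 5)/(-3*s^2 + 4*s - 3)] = (-9*s^2 - 30*s + 29)/(9*s^4 - 24*s^3 + 34*s^2 - 24*s + 9)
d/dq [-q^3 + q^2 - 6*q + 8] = -3*q^2 + 2*q - 6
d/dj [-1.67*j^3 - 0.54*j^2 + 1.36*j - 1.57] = -5.01*j^2 - 1.08*j + 1.36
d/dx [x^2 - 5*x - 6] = 2*x - 5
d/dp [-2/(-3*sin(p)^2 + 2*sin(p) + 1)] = 4*(1 - 3*sin(p))*cos(p)/(-3*sin(p)^2 + 2*sin(p) + 1)^2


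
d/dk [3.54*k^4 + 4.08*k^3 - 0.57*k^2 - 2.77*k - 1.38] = 14.16*k^3 + 12.24*k^2 - 1.14*k - 2.77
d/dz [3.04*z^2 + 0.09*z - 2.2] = 6.08*z + 0.09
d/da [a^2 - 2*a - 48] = 2*a - 2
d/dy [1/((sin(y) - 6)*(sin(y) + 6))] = -sin(2*y)/((sin(y) - 6)^2*(sin(y) + 6)^2)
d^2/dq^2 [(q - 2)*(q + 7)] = 2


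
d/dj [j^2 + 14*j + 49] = 2*j + 14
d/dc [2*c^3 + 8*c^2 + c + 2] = 6*c^2 + 16*c + 1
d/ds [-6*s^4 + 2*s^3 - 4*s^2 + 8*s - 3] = -24*s^3 + 6*s^2 - 8*s + 8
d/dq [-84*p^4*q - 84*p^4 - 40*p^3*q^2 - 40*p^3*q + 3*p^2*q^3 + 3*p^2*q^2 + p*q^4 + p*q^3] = p*(-84*p^3 - 80*p^2*q - 40*p^2 + 9*p*q^2 + 6*p*q + 4*q^3 + 3*q^2)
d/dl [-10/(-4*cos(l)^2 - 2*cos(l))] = 5*(sin(l)/cos(l)^2 + 4*tan(l))/(2*cos(l) + 1)^2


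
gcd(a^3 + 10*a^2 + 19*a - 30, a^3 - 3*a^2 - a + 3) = a - 1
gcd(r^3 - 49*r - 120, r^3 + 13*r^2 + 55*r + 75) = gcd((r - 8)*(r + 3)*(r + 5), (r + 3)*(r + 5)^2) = r^2 + 8*r + 15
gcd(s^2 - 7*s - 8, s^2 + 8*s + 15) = 1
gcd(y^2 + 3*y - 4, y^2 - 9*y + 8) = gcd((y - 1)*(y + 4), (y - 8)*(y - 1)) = y - 1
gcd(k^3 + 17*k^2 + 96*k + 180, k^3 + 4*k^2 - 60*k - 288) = k^2 + 12*k + 36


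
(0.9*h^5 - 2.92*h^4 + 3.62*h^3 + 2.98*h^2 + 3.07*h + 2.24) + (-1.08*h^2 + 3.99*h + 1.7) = 0.9*h^5 - 2.92*h^4 + 3.62*h^3 + 1.9*h^2 + 7.06*h + 3.94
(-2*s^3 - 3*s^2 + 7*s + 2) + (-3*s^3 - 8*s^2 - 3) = -5*s^3 - 11*s^2 + 7*s - 1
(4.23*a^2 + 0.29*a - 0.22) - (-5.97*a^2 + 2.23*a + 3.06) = 10.2*a^2 - 1.94*a - 3.28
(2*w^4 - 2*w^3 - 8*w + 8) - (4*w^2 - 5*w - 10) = 2*w^4 - 2*w^3 - 4*w^2 - 3*w + 18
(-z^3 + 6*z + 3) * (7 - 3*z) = 3*z^4 - 7*z^3 - 18*z^2 + 33*z + 21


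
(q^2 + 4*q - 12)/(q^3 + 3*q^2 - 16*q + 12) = 1/(q - 1)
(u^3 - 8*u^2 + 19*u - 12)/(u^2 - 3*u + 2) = (u^2 - 7*u + 12)/(u - 2)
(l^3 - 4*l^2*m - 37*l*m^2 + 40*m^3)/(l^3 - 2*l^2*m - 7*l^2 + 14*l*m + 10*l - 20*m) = (l^3 - 4*l^2*m - 37*l*m^2 + 40*m^3)/(l^3 - 2*l^2*m - 7*l^2 + 14*l*m + 10*l - 20*m)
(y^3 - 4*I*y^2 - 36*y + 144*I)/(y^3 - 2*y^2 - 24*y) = (y^2 + 2*y*(3 - 2*I) - 24*I)/(y*(y + 4))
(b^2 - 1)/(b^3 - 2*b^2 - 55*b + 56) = (b + 1)/(b^2 - b - 56)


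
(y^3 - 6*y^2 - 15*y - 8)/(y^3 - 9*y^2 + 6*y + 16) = (y + 1)/(y - 2)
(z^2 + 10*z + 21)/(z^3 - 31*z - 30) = (z^2 + 10*z + 21)/(z^3 - 31*z - 30)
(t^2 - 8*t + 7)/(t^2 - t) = (t - 7)/t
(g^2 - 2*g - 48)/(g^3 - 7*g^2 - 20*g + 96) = (g + 6)/(g^2 + g - 12)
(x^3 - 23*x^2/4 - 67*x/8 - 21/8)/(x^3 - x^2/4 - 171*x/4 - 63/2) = (x + 1/2)/(x + 6)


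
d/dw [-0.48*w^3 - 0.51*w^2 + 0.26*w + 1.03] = -1.44*w^2 - 1.02*w + 0.26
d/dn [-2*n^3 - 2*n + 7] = -6*n^2 - 2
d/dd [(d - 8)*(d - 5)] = 2*d - 13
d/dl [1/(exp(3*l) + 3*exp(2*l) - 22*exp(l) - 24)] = (-3*exp(2*l) - 6*exp(l) + 22)*exp(l)/(exp(3*l) + 3*exp(2*l) - 22*exp(l) - 24)^2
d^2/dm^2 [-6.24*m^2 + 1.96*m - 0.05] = -12.4800000000000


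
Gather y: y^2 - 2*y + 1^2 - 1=y^2 - 2*y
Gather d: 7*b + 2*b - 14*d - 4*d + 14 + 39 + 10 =9*b - 18*d + 63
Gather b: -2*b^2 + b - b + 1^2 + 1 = 2 - 2*b^2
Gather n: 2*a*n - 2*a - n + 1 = -2*a + n*(2*a - 1) + 1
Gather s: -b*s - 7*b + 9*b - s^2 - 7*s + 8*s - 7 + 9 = 2*b - s^2 + s*(1 - b) + 2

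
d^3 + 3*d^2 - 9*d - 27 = (d - 3)*(d + 3)^2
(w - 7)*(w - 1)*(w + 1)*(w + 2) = w^4 - 5*w^3 - 15*w^2 + 5*w + 14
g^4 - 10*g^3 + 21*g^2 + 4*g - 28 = (g - 7)*(g - 2)^2*(g + 1)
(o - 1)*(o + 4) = o^2 + 3*o - 4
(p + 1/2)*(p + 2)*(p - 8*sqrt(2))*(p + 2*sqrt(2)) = p^4 - 6*sqrt(2)*p^3 + 5*p^3/2 - 31*p^2 - 15*sqrt(2)*p^2 - 80*p - 6*sqrt(2)*p - 32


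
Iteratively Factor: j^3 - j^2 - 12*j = (j + 3)*(j^2 - 4*j) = (j - 4)*(j + 3)*(j)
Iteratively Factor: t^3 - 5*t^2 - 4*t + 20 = (t + 2)*(t^2 - 7*t + 10) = (t - 2)*(t + 2)*(t - 5)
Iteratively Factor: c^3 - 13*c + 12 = (c - 1)*(c^2 + c - 12) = (c - 1)*(c + 4)*(c - 3)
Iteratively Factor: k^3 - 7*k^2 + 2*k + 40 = (k - 4)*(k^2 - 3*k - 10) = (k - 4)*(k + 2)*(k - 5)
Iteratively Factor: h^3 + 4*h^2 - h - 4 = (h - 1)*(h^2 + 5*h + 4) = (h - 1)*(h + 1)*(h + 4)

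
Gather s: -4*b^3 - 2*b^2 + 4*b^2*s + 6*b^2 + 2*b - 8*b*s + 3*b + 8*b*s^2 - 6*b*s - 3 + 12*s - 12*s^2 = -4*b^3 + 4*b^2 + 5*b + s^2*(8*b - 12) + s*(4*b^2 - 14*b + 12) - 3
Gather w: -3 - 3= -6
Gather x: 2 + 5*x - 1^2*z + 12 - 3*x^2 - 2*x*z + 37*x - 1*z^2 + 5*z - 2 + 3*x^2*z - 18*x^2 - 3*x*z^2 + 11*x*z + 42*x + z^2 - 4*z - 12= x^2*(3*z - 21) + x*(-3*z^2 + 9*z + 84)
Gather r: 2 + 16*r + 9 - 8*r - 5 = 8*r + 6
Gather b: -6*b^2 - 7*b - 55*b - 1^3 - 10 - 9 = -6*b^2 - 62*b - 20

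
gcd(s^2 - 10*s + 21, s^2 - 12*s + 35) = s - 7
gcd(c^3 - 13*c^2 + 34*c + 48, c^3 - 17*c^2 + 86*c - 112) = c - 8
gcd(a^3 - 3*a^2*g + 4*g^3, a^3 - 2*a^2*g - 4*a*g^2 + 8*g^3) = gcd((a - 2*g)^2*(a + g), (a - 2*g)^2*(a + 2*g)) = a^2 - 4*a*g + 4*g^2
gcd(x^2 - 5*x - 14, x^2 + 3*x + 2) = x + 2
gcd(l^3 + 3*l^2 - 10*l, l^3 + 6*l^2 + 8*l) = l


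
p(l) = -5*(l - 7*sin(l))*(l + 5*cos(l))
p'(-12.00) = -323.48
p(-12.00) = -612.97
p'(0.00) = 150.00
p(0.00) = 0.00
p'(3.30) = 25.39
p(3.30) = 36.06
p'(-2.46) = 163.64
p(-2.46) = 61.85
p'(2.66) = 59.97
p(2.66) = -5.16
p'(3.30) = 25.39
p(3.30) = 36.06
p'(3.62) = -83.44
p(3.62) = 28.01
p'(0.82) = 22.80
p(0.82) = 90.93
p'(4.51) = -377.40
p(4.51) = -199.21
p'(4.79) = -364.02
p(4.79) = -304.68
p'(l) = -5*(1 - 5*sin(l))*(l - 7*sin(l)) - 5*(1 - 7*cos(l))*(l + 5*cos(l))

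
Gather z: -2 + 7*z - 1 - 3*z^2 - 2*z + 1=-3*z^2 + 5*z - 2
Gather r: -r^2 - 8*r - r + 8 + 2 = -r^2 - 9*r + 10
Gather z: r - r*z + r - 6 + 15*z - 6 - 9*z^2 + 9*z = 2*r - 9*z^2 + z*(24 - r) - 12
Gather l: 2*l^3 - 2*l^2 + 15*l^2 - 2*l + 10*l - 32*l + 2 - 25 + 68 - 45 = 2*l^3 + 13*l^2 - 24*l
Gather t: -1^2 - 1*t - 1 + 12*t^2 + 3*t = 12*t^2 + 2*t - 2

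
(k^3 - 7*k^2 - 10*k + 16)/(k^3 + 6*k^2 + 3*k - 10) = (k - 8)/(k + 5)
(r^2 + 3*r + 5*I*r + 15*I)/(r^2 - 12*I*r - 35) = (r^2 + r*(3 + 5*I) + 15*I)/(r^2 - 12*I*r - 35)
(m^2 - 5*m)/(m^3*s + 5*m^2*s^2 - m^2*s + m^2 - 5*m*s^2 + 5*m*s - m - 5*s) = m*(m - 5)/(m^3*s + 5*m^2*s^2 - m^2*s + m^2 - 5*m*s^2 + 5*m*s - m - 5*s)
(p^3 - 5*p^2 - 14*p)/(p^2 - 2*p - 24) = p*(-p^2 + 5*p + 14)/(-p^2 + 2*p + 24)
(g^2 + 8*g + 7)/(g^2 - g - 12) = (g^2 + 8*g + 7)/(g^2 - g - 12)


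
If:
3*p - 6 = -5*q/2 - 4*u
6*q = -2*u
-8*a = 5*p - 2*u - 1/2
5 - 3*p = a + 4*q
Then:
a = -1277/1034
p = 2125/1034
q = 9/517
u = -27/517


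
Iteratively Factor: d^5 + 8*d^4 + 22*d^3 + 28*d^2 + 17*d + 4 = (d + 1)*(d^4 + 7*d^3 + 15*d^2 + 13*d + 4) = (d + 1)^2*(d^3 + 6*d^2 + 9*d + 4) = (d + 1)^2*(d + 4)*(d^2 + 2*d + 1) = (d + 1)^3*(d + 4)*(d + 1)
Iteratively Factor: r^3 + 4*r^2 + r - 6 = (r + 2)*(r^2 + 2*r - 3) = (r + 2)*(r + 3)*(r - 1)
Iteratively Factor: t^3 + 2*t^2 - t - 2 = (t + 1)*(t^2 + t - 2) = (t + 1)*(t + 2)*(t - 1)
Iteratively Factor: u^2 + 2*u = (u + 2)*(u)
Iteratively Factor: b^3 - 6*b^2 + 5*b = (b - 1)*(b^2 - 5*b) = (b - 5)*(b - 1)*(b)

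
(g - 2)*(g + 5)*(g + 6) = g^3 + 9*g^2 + 8*g - 60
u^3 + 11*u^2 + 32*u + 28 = (u + 2)^2*(u + 7)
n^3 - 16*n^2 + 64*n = n*(n - 8)^2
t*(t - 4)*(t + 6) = t^3 + 2*t^2 - 24*t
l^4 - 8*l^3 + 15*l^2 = l^2*(l - 5)*(l - 3)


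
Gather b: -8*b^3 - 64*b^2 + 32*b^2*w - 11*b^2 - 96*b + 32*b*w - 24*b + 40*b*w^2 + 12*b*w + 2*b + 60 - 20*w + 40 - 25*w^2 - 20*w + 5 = -8*b^3 + b^2*(32*w - 75) + b*(40*w^2 + 44*w - 118) - 25*w^2 - 40*w + 105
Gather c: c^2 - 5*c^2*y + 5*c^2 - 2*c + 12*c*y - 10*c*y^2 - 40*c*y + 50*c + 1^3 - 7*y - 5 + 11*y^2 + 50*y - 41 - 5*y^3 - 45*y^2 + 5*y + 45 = c^2*(6 - 5*y) + c*(-10*y^2 - 28*y + 48) - 5*y^3 - 34*y^2 + 48*y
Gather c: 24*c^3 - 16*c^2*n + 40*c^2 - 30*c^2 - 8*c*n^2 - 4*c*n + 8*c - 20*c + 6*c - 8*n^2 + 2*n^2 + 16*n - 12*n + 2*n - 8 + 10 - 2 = 24*c^3 + c^2*(10 - 16*n) + c*(-8*n^2 - 4*n - 6) - 6*n^2 + 6*n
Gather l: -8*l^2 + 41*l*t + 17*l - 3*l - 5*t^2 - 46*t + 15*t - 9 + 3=-8*l^2 + l*(41*t + 14) - 5*t^2 - 31*t - 6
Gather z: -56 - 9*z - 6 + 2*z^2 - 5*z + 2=2*z^2 - 14*z - 60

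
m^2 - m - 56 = (m - 8)*(m + 7)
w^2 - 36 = (w - 6)*(w + 6)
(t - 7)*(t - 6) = t^2 - 13*t + 42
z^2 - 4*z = z*(z - 4)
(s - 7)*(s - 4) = s^2 - 11*s + 28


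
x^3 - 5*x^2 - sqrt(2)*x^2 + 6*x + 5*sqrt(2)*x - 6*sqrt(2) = (x - 3)*(x - 2)*(x - sqrt(2))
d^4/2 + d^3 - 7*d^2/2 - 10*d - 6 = (d/2 + 1/2)*(d - 3)*(d + 2)^2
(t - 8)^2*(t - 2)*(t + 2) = t^4 - 16*t^3 + 60*t^2 + 64*t - 256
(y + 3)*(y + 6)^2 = y^3 + 15*y^2 + 72*y + 108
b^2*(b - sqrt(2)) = b^3 - sqrt(2)*b^2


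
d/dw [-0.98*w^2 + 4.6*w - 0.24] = 4.6 - 1.96*w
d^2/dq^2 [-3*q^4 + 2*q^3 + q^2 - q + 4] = -36*q^2 + 12*q + 2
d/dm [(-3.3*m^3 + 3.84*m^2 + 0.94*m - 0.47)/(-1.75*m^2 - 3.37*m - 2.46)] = (5.775*m^4 + 22.242*m^3 + 13.0582*m^2 - 20.5378*m - 3.8963)/(3.0625*m^4 + 11.795*m^3 + 19.9669*m^2 + 16.5804*m + 6.0516)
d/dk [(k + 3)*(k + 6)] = 2*k + 9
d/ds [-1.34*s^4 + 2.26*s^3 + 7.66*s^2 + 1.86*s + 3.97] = -5.36*s^3 + 6.78*s^2 + 15.32*s + 1.86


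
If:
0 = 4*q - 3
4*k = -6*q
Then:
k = -9/8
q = 3/4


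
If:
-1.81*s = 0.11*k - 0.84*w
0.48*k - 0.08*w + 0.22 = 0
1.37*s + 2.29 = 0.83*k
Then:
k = -1.39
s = -2.51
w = -5.60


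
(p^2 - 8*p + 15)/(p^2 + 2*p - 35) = (p - 3)/(p + 7)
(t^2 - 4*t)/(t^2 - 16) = t/(t + 4)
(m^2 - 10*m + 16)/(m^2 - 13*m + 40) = (m - 2)/(m - 5)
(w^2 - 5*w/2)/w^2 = (w - 5/2)/w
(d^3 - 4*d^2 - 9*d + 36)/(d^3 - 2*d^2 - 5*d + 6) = (d^2 - d - 12)/(d^2 + d - 2)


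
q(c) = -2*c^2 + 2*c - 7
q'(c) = 2 - 4*c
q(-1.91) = -18.12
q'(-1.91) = 9.64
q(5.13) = -49.37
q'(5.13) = -18.52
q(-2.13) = -20.33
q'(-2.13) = 10.52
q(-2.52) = -24.74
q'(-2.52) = 12.08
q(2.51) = -14.58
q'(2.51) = -8.04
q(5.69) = -60.37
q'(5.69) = -20.76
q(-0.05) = -7.10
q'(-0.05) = 2.20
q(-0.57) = -8.79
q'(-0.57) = 4.28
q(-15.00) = -487.00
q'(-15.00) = 62.00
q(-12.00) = -319.00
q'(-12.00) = 50.00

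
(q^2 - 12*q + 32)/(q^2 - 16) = (q - 8)/(q + 4)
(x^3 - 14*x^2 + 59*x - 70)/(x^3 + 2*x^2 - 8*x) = (x^2 - 12*x + 35)/(x*(x + 4))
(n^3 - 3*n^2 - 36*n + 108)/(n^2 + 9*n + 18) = (n^2 - 9*n + 18)/(n + 3)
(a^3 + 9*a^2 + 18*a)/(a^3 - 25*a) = (a^2 + 9*a + 18)/(a^2 - 25)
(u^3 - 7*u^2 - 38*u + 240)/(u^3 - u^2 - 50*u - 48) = (u - 5)/(u + 1)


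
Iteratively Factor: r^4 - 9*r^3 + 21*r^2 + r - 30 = (r - 2)*(r^3 - 7*r^2 + 7*r + 15) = (r - 2)*(r + 1)*(r^2 - 8*r + 15) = (r - 3)*(r - 2)*(r + 1)*(r - 5)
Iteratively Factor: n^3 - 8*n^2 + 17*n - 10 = (n - 1)*(n^2 - 7*n + 10) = (n - 2)*(n - 1)*(n - 5)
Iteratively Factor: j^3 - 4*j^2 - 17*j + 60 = (j - 5)*(j^2 + j - 12) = (j - 5)*(j + 4)*(j - 3)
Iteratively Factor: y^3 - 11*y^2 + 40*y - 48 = (y - 3)*(y^2 - 8*y + 16) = (y - 4)*(y - 3)*(y - 4)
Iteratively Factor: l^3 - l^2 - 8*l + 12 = (l - 2)*(l^2 + l - 6) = (l - 2)^2*(l + 3)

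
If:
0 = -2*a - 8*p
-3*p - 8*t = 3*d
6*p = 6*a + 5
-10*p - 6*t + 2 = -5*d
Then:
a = -2/3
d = -17/174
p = 1/6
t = -3/116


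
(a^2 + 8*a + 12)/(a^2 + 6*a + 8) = (a + 6)/(a + 4)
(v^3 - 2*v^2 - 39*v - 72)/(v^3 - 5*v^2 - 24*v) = (v + 3)/v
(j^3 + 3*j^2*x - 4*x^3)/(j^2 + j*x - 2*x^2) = j + 2*x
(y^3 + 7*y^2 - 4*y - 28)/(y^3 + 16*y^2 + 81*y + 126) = (y^2 - 4)/(y^2 + 9*y + 18)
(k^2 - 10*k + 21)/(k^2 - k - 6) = (k - 7)/(k + 2)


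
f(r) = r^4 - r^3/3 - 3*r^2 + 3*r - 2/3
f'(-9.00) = -2940.00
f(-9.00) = 6533.33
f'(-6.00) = -861.00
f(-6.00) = 1241.33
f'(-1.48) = -3.28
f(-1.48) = -5.80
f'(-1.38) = -1.14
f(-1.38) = -6.02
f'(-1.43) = -2.16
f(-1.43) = -5.94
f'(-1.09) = 3.17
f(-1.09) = -5.66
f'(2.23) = 29.01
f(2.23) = 12.14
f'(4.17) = 250.64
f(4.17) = 237.88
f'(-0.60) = 5.38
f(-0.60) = -3.35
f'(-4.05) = -254.82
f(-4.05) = 229.16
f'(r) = 4*r^3 - r^2 - 6*r + 3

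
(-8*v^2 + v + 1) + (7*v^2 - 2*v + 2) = -v^2 - v + 3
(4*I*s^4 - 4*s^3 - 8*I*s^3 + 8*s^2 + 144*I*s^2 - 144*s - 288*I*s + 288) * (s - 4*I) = 4*I*s^5 + 12*s^4 - 8*I*s^4 - 24*s^3 + 160*I*s^3 + 432*s^2 - 320*I*s^2 - 864*s + 576*I*s - 1152*I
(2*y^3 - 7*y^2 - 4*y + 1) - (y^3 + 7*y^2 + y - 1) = y^3 - 14*y^2 - 5*y + 2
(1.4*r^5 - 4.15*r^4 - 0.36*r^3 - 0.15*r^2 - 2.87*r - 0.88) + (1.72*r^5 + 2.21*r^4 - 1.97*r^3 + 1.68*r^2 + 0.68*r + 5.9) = 3.12*r^5 - 1.94*r^4 - 2.33*r^3 + 1.53*r^2 - 2.19*r + 5.02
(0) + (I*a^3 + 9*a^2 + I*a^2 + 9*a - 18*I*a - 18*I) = I*a^3 + 9*a^2 + I*a^2 + 9*a - 18*I*a - 18*I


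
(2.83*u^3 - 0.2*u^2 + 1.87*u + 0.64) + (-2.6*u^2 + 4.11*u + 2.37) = 2.83*u^3 - 2.8*u^2 + 5.98*u + 3.01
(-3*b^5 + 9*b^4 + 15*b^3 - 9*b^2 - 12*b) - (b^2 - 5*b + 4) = -3*b^5 + 9*b^4 + 15*b^3 - 10*b^2 - 7*b - 4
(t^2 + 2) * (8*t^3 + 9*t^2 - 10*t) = 8*t^5 + 9*t^4 + 6*t^3 + 18*t^2 - 20*t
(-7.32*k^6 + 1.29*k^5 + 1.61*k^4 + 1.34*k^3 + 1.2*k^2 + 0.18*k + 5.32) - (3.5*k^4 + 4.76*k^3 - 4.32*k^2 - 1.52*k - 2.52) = -7.32*k^6 + 1.29*k^5 - 1.89*k^4 - 3.42*k^3 + 5.52*k^2 + 1.7*k + 7.84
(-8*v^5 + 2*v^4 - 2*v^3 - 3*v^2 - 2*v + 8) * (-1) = 8*v^5 - 2*v^4 + 2*v^3 + 3*v^2 + 2*v - 8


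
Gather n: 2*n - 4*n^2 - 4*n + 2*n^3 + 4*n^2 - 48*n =2*n^3 - 50*n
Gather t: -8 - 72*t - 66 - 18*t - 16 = -90*t - 90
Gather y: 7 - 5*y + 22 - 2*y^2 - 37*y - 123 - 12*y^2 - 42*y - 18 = -14*y^2 - 84*y - 112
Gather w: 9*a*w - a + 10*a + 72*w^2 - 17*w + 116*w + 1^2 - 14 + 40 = 9*a + 72*w^2 + w*(9*a + 99) + 27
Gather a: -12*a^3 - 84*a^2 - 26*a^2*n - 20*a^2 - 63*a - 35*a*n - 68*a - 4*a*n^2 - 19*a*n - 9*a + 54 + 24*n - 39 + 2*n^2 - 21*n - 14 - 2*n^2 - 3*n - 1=-12*a^3 + a^2*(-26*n - 104) + a*(-4*n^2 - 54*n - 140)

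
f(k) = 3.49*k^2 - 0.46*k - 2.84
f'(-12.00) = -84.22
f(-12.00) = 505.24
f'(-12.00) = -84.22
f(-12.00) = 505.24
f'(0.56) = 3.45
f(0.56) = -2.00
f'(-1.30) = -9.53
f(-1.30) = 3.66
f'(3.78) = 25.92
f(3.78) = 45.29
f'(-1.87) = -13.51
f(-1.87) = 10.22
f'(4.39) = 30.18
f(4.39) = 62.40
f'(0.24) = 1.22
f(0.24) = -2.75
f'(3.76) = 25.78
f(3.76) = 44.77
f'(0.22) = 1.08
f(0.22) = -2.77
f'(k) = 6.98*k - 0.46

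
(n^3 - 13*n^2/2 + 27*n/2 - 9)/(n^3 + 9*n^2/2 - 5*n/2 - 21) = (2*n^2 - 9*n + 9)/(2*n^2 + 13*n + 21)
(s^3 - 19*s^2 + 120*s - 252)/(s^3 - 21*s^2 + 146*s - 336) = (s - 6)/(s - 8)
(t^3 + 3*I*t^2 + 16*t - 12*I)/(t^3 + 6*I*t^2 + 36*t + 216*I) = (t^2 - 3*I*t - 2)/(t^2 + 36)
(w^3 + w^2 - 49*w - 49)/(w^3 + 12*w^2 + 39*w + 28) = (w - 7)/(w + 4)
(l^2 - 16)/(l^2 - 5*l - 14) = (16 - l^2)/(-l^2 + 5*l + 14)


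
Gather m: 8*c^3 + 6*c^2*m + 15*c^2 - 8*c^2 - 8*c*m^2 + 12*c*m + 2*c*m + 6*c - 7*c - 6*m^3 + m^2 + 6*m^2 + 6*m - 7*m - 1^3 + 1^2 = 8*c^3 + 7*c^2 - c - 6*m^3 + m^2*(7 - 8*c) + m*(6*c^2 + 14*c - 1)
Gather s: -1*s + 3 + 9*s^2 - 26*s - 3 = 9*s^2 - 27*s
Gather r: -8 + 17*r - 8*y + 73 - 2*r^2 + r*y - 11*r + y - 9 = -2*r^2 + r*(y + 6) - 7*y + 56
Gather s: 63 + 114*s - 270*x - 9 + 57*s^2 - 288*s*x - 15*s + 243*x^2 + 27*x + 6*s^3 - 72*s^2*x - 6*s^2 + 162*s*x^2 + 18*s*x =6*s^3 + s^2*(51 - 72*x) + s*(162*x^2 - 270*x + 99) + 243*x^2 - 243*x + 54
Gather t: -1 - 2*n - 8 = -2*n - 9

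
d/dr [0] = 0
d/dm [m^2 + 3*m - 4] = 2*m + 3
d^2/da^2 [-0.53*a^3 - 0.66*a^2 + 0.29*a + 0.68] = -3.18*a - 1.32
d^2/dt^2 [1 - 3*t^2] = -6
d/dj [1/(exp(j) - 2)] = -exp(j)/(exp(j) - 2)^2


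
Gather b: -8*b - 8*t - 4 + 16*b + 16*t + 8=8*b + 8*t + 4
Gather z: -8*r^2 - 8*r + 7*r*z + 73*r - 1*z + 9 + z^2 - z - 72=-8*r^2 + 65*r + z^2 + z*(7*r - 2) - 63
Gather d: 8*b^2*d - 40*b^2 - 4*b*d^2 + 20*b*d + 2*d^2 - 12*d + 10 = -40*b^2 + d^2*(2 - 4*b) + d*(8*b^2 + 20*b - 12) + 10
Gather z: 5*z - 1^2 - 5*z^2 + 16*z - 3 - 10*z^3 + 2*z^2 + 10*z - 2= -10*z^3 - 3*z^2 + 31*z - 6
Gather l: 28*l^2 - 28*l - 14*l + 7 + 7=28*l^2 - 42*l + 14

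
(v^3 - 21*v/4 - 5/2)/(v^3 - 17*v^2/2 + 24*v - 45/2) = (v^2 + 5*v/2 + 1)/(v^2 - 6*v + 9)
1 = 1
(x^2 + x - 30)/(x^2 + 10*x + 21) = (x^2 + x - 30)/(x^2 + 10*x + 21)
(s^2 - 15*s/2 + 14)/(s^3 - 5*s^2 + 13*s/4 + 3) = 2*(2*s - 7)/(4*s^2 - 4*s - 3)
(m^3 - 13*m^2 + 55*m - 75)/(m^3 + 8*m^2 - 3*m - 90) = (m^2 - 10*m + 25)/(m^2 + 11*m + 30)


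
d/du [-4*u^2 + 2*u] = 2 - 8*u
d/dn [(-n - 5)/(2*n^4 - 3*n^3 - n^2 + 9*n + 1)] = (-2*n^4 + 3*n^3 + n^2 - 9*n + (n + 5)*(8*n^3 - 9*n^2 - 2*n + 9) - 1)/(2*n^4 - 3*n^3 - n^2 + 9*n + 1)^2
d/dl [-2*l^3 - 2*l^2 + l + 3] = -6*l^2 - 4*l + 1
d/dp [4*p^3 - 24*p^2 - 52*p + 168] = 12*p^2 - 48*p - 52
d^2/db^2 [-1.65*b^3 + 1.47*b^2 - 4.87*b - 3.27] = 2.94 - 9.9*b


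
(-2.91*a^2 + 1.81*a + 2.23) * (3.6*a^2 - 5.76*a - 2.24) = -10.476*a^4 + 23.2776*a^3 + 4.1208*a^2 - 16.8992*a - 4.9952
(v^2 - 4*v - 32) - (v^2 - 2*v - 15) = -2*v - 17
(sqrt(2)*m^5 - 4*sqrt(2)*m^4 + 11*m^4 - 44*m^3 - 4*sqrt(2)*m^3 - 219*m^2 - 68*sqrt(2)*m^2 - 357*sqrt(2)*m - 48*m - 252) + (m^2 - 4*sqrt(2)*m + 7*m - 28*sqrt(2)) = sqrt(2)*m^5 - 4*sqrt(2)*m^4 + 11*m^4 - 44*m^3 - 4*sqrt(2)*m^3 - 218*m^2 - 68*sqrt(2)*m^2 - 361*sqrt(2)*m - 41*m - 252 - 28*sqrt(2)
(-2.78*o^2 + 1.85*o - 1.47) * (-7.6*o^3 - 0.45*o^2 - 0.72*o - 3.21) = 21.128*o^5 - 12.809*o^4 + 12.3411*o^3 + 8.2533*o^2 - 4.8801*o + 4.7187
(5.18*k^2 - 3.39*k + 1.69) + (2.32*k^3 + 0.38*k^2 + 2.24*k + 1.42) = 2.32*k^3 + 5.56*k^2 - 1.15*k + 3.11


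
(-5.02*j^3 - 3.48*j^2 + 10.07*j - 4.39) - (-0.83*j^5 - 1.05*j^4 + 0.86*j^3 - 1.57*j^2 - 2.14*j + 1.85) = 0.83*j^5 + 1.05*j^4 - 5.88*j^3 - 1.91*j^2 + 12.21*j - 6.24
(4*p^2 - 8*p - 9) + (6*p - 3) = 4*p^2 - 2*p - 12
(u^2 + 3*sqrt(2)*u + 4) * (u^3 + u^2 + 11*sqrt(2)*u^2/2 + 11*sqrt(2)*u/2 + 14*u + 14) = u^5 + u^4 + 17*sqrt(2)*u^4/2 + 17*sqrt(2)*u^3/2 + 51*u^3 + 51*u^2 + 64*sqrt(2)*u^2 + 56*u + 64*sqrt(2)*u + 56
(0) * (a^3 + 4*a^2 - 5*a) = 0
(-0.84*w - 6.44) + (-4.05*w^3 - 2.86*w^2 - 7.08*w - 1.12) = -4.05*w^3 - 2.86*w^2 - 7.92*w - 7.56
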